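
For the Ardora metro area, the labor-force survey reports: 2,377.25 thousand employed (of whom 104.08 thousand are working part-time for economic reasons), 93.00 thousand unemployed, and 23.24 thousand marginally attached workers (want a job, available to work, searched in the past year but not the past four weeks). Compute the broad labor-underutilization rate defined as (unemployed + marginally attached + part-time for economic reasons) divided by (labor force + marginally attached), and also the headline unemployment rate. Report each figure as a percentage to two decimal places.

Labor force = 2,377.25 + 93.00 = 2,470.25 thousand.
Numerator = 93.00 + 23.24 + 104.08 = 220.32 thousand.
Denominator = 2,470.25 + 23.24 = 2,493.49 thousand.
Broad rate = 220.32 / 2,493.49 = 8.84%.
Headline unemployment rate = 93.00 / 2,470.25 = 3.76%.

Broad underutilization rate ≈ 8.84%; headline unemployment rate ≈ 3.76%.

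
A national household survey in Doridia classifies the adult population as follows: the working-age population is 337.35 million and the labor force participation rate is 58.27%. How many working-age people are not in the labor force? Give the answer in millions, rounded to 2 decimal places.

Share not in the labor force = 1 − 0.5827 = 0.4173.
Not in labor force = 0.4173 × 337.35 ≈ 140.78 million.

About 140.78 million are not in the labor force.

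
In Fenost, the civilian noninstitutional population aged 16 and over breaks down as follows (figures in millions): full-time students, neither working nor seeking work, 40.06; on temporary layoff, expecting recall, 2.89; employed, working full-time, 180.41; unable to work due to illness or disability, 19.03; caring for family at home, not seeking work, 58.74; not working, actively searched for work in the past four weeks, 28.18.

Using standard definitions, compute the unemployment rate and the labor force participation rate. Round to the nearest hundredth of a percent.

Unemployment rate ≈ 14.69%; labor force participation rate ≈ 64.22%.

Employed = 180.41 million.
Unemployed = 2.89 + 28.18 = 31.07 million (jobless and actively searching, or on temporary layoff).
Labor force = 180.41 + 31.07 = 211.48 million.
Not in labor force = 40.06 + 19.03 + 58.74 = 117.83 million (those not working and not actively searching are outside the labor force).
Civilian working-age population = 211.48 + 117.83 = 329.31 million.
Unemployment rate = 31.07 / 211.48 = 14.69%.
Labor force participation rate = 211.48 / 329.31 = 64.22%.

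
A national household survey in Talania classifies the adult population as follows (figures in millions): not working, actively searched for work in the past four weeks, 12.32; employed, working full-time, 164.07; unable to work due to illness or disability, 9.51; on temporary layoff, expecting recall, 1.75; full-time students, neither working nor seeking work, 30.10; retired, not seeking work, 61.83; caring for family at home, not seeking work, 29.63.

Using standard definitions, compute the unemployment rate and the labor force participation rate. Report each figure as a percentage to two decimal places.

Employed = 164.07 million.
Unemployed = 12.32 + 1.75 = 14.07 million (jobless and actively searching, or on temporary layoff).
Labor force = 164.07 + 14.07 = 178.14 million.
Not in labor force = 9.51 + 30.10 + 61.83 + 29.63 = 131.07 million (those not working and not actively searching are outside the labor force).
Civilian working-age population = 178.14 + 131.07 = 309.21 million.
Unemployment rate = 14.07 / 178.14 = 7.90%.
Labor force participation rate = 178.14 / 309.21 = 57.61%.

Unemployment rate ≈ 7.90%; labor force participation rate ≈ 57.61%.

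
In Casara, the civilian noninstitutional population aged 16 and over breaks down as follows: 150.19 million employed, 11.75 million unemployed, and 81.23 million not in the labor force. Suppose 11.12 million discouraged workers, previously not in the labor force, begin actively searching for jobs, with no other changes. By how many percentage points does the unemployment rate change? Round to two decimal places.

The unemployment rate changes by +5.96 percentage points.

Initially, labor force = 150.19 + 11.75 = 161.94 million, so u = 11.75/161.94 = 7.26%.
After the change, unemployed and labor force both rise by 11.12 → E = 150.19, U = 22.87, labor force = 173.06 million.
New unemployment rate = 22.87 / 173.06 = 13.22%.
Change = 13.22% − 7.26% = +5.96 percentage points.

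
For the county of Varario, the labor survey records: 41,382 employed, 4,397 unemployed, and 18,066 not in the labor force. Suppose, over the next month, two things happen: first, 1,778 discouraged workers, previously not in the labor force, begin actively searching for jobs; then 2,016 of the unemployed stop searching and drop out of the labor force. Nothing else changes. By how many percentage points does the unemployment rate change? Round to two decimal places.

The unemployment rate changes by −0.47 percentage points.

Initially, labor force = 41,382 + 4,397 = 45,779, so u = 4,397/45,779 = 9.60%.
After the first change, unemployed and labor force both rise by 1,778 → E = 41,382, U = 6,175, labor force = 47,557.
After the second change, unemployed and labor force both fall by 2,016 → E = 41,382, U = 4,159, labor force = 45,541.
New unemployment rate = 4,159 / 45,541 = 9.13%.
Change = 9.13% − 9.60% = −0.47 percentage points.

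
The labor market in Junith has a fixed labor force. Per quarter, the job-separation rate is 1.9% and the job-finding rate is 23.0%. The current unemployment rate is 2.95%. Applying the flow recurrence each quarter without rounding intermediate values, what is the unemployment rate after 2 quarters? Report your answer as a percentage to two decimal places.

With a fixed labor force, u_{t+1} = u_t + s·(1−u_t) − f·u_t = u_t·(1−s−f) + s.
Here 1−s−f = 0.751 and s = 0.019.
u_1 = 0.029500 × 0.751 + 0.019 = 0.041154.
u_2 = 0.041154 × 0.751 + 0.019 = 0.049907.

Unemployment rate after two quarters ≈ 4.99%.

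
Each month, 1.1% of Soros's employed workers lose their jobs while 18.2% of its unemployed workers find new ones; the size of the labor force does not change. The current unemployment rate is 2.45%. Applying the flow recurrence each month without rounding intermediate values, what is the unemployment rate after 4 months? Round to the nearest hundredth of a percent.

Unemployment rate after four months ≈ 4.32%.

With a fixed labor force, u_{t+1} = u_t + s·(1−u_t) − f·u_t = u_t·(1−s−f) + s.
Here 1−s−f = 0.807 and s = 0.011.
u_1 = 0.024500 × 0.807 + 0.011 = 0.030772.
u_2 = 0.030772 × 0.807 + 0.011 = 0.035833.
u_3 = 0.035833 × 0.807 + 0.011 = 0.039917.
u_4 = 0.039917 × 0.807 + 0.011 = 0.043213.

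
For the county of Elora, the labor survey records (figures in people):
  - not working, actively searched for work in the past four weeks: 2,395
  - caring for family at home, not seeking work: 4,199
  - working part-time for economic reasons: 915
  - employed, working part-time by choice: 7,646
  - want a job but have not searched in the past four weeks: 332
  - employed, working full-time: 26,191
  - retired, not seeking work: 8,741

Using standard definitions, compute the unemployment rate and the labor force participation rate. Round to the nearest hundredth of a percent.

Employed = 915 + 7,646 + 26,191 = 34,752 (anyone who worked, including part-time for economic reasons, counts as employed).
Unemployed = 2,395.
Labor force = 34,752 + 2,395 = 37,147.
Not in labor force = 4,199 + 332 + 8,741 = 13,272 (those not working and not actively searching are outside the labor force — including those who want a job but have given up searching).
Civilian working-age population = 37,147 + 13,272 = 50,419.
Unemployment rate = 2,395 / 37,147 = 6.45%.
Labor force participation rate = 37,147 / 50,419 = 73.68%.

Unemployment rate ≈ 6.45%; labor force participation rate ≈ 73.68%.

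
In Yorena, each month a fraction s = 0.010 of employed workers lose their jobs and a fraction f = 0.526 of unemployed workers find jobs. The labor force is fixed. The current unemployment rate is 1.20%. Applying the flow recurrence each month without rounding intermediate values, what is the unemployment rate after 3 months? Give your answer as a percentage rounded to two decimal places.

With a fixed labor force, u_{t+1} = u_t + s·(1−u_t) − f·u_t = u_t·(1−s−f) + s.
Here 1−s−f = 0.464 and s = 0.010.
u_1 = 0.012000 × 0.464 + 0.010 = 0.015568.
u_2 = 0.015568 × 0.464 + 0.010 = 0.017224.
u_3 = 0.017224 × 0.464 + 0.010 = 0.017992.

Unemployment rate after three months ≈ 1.80%.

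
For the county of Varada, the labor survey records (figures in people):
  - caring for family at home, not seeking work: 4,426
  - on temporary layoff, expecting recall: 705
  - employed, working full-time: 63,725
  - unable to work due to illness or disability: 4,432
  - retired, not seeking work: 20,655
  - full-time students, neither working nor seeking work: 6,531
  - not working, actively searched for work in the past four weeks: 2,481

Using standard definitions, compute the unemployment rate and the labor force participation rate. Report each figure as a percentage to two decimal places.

Employed = 63,725.
Unemployed = 705 + 2,481 = 3,186 (jobless and actively searching, or on temporary layoff).
Labor force = 63,725 + 3,186 = 66,911.
Not in labor force = 4,426 + 4,432 + 20,655 + 6,531 = 36,044 (those not working and not actively searching are outside the labor force).
Civilian working-age population = 66,911 + 36,044 = 102,955.
Unemployment rate = 3,186 / 66,911 = 4.76%.
Labor force participation rate = 66,911 / 102,955 = 64.99%.

Unemployment rate ≈ 4.76%; labor force participation rate ≈ 64.99%.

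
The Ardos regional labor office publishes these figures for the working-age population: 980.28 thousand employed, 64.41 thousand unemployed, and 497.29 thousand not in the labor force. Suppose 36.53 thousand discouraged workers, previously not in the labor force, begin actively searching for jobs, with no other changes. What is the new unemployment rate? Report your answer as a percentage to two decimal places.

Initially, labor force = 980.28 + 64.41 = 1,044.69 thousand, so u = 64.41/1,044.69 = 6.17%.
After the change, unemployed and labor force both rise by 36.53 → E = 980.28, U = 100.94, labor force = 1,081.22 thousand.
New unemployment rate = 100.94 / 1,081.22 = 9.34%.

New unemployment rate ≈ 9.34%.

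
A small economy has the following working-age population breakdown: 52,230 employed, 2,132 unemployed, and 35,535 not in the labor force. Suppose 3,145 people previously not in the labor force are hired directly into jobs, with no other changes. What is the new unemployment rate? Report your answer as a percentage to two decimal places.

Initially, labor force = 52,230 + 2,132 = 54,362, so u = 2,132/54,362 = 3.92%.
After the change, employed and labor force both rise by 3,145; unemployed unchanged → E = 55,375, U = 2,132, labor force = 57,507.
New unemployment rate = 2,132 / 57,507 = 3.71%.

New unemployment rate ≈ 3.71%.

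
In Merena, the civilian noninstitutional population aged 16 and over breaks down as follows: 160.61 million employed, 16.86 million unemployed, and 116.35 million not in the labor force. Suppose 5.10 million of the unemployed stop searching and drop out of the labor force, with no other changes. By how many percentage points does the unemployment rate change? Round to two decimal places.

The unemployment rate changes by −2.68 percentage points.

Initially, labor force = 160.61 + 16.86 = 177.47 million, so u = 16.86/177.47 = 9.50%.
After the change, unemployed and labor force both fall by 5.10 → E = 160.61, U = 11.76, labor force = 172.37 million.
New unemployment rate = 11.76 / 172.37 = 6.82%.
Change = 6.82% − 9.50% = −2.68 percentage points.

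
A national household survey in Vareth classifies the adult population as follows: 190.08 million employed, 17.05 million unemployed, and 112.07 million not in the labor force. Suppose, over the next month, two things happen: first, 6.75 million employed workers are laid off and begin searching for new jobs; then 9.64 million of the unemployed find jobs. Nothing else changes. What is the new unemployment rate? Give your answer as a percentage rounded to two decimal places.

Initially, labor force = 190.08 + 17.05 = 207.13 million, so u = 17.05/207.13 = 8.23%.
After the first change, employed falls and unemployed rises by 6.75; labor force unchanged → E = 183.33, U = 23.80, labor force = 207.13 million.
After the second change, unemployed falls and employed rises by 9.64; labor force unchanged → E = 192.97, U = 14.16, labor force = 207.13 million.
New unemployment rate = 14.16 / 207.13 = 6.84%.

New unemployment rate ≈ 6.84%.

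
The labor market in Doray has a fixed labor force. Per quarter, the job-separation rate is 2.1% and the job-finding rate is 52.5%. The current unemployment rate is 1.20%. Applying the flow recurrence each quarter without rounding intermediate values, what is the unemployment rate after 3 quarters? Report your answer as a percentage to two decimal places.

Unemployment rate after three quarters ≈ 3.60%.

With a fixed labor force, u_{t+1} = u_t + s·(1−u_t) − f·u_t = u_t·(1−s−f) + s.
Here 1−s−f = 0.454 and s = 0.021.
u_1 = 0.012000 × 0.454 + 0.021 = 0.026448.
u_2 = 0.026448 × 0.454 + 0.021 = 0.033007.
u_3 = 0.033007 × 0.454 + 0.021 = 0.035985.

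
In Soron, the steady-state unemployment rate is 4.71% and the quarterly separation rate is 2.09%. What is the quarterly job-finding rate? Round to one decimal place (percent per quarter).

From u* = s/(s+f): f = s·(1−u)/u.
f = 2.09 × (1 − 0.0471) / 0.0471 = 1.9916 / 0.0471 ≈ 42.3% per quarter.

Job-finding rate ≈ 42.3% per quarter.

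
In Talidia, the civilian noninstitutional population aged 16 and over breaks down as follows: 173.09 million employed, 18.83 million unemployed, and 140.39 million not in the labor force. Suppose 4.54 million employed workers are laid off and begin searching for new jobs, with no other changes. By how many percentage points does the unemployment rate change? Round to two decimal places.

The unemployment rate changes by +2.37 percentage points.

Initially, labor force = 173.09 + 18.83 = 191.92 million, so u = 18.83/191.92 = 9.81%.
After the change, employed falls and unemployed rises by 4.54; labor force unchanged → E = 168.55, U = 23.37, labor force = 191.92 million.
New unemployment rate = 23.37 / 191.92 = 12.18%.
Change = 12.18% − 9.81% = +2.37 percentage points.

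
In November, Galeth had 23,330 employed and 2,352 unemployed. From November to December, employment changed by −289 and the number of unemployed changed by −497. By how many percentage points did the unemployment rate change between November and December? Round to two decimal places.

The unemployment rate changed by −1.71 percentage points.

November: labor force = 23,330 + 2,352 = 25,682; u = 2,352/25,682 = 9.16%.
December: labor force = 23,041 + 1,855 = 24,896; u = 1,855/24,896 = 7.45%.
Change = 7.45% − 9.16% = −1.71 pp.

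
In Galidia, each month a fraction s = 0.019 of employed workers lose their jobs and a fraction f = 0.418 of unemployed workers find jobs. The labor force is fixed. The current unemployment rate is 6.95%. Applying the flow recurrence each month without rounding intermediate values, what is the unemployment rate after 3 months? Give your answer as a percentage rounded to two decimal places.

With a fixed labor force, u_{t+1} = u_t + s·(1−u_t) − f·u_t = u_t·(1−s−f) + s.
Here 1−s−f = 0.563 and s = 0.019.
u_1 = 0.069500 × 0.563 + 0.019 = 0.058128.
u_2 = 0.058128 × 0.563 + 0.019 = 0.051726.
u_3 = 0.051726 × 0.563 + 0.019 = 0.048122.

Unemployment rate after three months ≈ 4.81%.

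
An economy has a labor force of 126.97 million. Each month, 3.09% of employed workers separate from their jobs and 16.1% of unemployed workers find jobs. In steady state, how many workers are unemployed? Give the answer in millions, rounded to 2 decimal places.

About 20.44 million are unemployed in steady state.

Steady-state unemployment rate u* = s/(s+f) = 3.09/(3.09+16.1) = 0.161021.
Unemployed = u* × labor force = 0.161021 × 126.97 ≈ 20.44 million.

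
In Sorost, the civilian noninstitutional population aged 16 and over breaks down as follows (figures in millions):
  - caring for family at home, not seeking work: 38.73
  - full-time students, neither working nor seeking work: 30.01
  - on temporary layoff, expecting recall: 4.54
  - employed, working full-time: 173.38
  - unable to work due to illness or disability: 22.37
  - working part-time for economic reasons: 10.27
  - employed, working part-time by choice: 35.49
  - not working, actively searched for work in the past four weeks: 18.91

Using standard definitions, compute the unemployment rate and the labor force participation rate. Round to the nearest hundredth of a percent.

Employed = 173.38 + 10.27 + 35.49 = 219.14 million (anyone who worked, including part-time for economic reasons, counts as employed).
Unemployed = 4.54 + 18.91 = 23.45 million (jobless and actively searching, or on temporary layoff).
Labor force = 219.14 + 23.45 = 242.59 million.
Not in labor force = 38.73 + 30.01 + 22.37 = 91.11 million (those not working and not actively searching are outside the labor force).
Civilian working-age population = 242.59 + 91.11 = 333.70 million.
Unemployment rate = 23.45 / 242.59 = 9.67%.
Labor force participation rate = 242.59 / 333.70 = 72.70%.

Unemployment rate ≈ 9.67%; labor force participation rate ≈ 72.70%.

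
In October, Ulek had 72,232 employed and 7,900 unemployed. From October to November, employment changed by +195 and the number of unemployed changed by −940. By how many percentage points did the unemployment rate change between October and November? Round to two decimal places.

The unemployment rate changed by −1.09 percentage points.

October: labor force = 72,232 + 7,900 = 80,132; u = 7,900/80,132 = 9.86%.
November: labor force = 72,427 + 6,960 = 79,387; u = 6,960/79,387 = 8.77%.
Change = 8.77% − 9.86% = −1.09 pp.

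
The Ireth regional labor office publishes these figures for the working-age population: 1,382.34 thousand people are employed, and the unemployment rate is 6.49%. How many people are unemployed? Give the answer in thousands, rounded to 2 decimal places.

About 95.94 thousand are unemployed.

Let U be the number unemployed. The labor force is E + U, and U/(E+U) = 0.0649.
So U = 0.0649 × 1,382.34 / (1 − 0.0649) = 89.7139 / 0.9351 ≈ 95.94 thousand.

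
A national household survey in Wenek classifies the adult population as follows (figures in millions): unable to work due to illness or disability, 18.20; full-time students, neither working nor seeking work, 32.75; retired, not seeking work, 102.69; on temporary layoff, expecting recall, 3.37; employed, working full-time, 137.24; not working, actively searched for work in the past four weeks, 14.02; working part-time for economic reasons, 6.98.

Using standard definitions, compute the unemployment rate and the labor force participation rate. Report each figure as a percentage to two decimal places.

Employed = 137.24 + 6.98 = 144.22 million (anyone who worked, including part-time for economic reasons, counts as employed).
Unemployed = 3.37 + 14.02 = 17.39 million (jobless and actively searching, or on temporary layoff).
Labor force = 144.22 + 17.39 = 161.61 million.
Not in labor force = 18.20 + 32.75 + 102.69 = 153.64 million (those not working and not actively searching are outside the labor force).
Civilian working-age population = 161.61 + 153.64 = 315.25 million.
Unemployment rate = 17.39 / 161.61 = 10.76%.
Labor force participation rate = 161.61 / 315.25 = 51.26%.

Unemployment rate ≈ 10.76%; labor force participation rate ≈ 51.26%.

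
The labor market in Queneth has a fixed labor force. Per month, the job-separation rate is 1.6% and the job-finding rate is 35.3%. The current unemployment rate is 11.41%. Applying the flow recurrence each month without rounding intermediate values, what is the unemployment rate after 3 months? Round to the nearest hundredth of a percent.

With a fixed labor force, u_{t+1} = u_t + s·(1−u_t) − f·u_t = u_t·(1−s−f) + s.
Here 1−s−f = 0.631 and s = 0.016.
u_1 = 0.114100 × 0.631 + 0.016 = 0.087997.
u_2 = 0.087997 × 0.631 + 0.016 = 0.071526.
u_3 = 0.071526 × 0.631 + 0.016 = 0.061133.

Unemployment rate after three months ≈ 6.11%.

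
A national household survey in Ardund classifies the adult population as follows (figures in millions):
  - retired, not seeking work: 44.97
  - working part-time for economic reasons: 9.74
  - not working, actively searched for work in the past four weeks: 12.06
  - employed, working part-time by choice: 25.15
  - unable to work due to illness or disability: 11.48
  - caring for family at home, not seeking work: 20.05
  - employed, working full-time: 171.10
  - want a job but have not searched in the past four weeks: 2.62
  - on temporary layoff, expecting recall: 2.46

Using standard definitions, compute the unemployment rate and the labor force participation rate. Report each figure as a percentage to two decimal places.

Unemployment rate ≈ 6.58%; labor force participation rate ≈ 73.59%.

Employed = 9.74 + 25.15 + 171.10 = 205.99 million (anyone who worked, including part-time for economic reasons, counts as employed).
Unemployed = 12.06 + 2.46 = 14.52 million (jobless and actively searching, or on temporary layoff).
Labor force = 205.99 + 14.52 = 220.51 million.
Not in labor force = 44.97 + 11.48 + 20.05 + 2.62 = 79.12 million (those not working and not actively searching are outside the labor force — including those who want a job but have given up searching).
Civilian working-age population = 220.51 + 79.12 = 299.63 million.
Unemployment rate = 14.52 / 220.51 = 6.58%.
Labor force participation rate = 220.51 / 299.63 = 73.59%.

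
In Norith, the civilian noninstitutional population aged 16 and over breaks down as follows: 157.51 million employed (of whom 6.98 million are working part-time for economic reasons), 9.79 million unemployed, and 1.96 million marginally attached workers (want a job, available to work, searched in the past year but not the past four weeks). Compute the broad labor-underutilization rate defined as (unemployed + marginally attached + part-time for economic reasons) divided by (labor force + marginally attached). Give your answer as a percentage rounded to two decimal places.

Labor force = 157.51 + 9.79 = 167.30 million.
Numerator = 9.79 + 1.96 + 6.98 = 18.73 million.
Denominator = 167.30 + 1.96 = 169.26 million.
Broad rate = 18.73 / 169.26 = 11.07%.

Broad underutilization rate ≈ 11.07%.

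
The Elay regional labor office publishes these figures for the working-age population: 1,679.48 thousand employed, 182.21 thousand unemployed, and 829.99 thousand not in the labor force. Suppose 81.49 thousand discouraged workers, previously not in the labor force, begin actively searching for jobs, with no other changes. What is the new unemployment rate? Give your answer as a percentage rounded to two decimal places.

New unemployment rate ≈ 13.57%.

Initially, labor force = 1,679.48 + 182.21 = 1,861.69 thousand, so u = 182.21/1,861.69 = 9.79%.
After the change, unemployed and labor force both rise by 81.49 → E = 1,679.48, U = 263.70, labor force = 1,943.18 thousand.
New unemployment rate = 263.70 / 1,943.18 = 13.57%.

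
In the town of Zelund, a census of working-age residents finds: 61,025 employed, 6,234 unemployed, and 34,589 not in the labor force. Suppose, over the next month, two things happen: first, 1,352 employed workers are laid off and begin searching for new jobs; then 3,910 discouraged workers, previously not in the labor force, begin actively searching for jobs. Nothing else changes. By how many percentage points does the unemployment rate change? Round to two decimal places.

Initially, labor force = 61,025 + 6,234 = 67,259, so u = 6,234/67,259 = 9.27%.
After the first change, employed falls and unemployed rises by 1,352; labor force unchanged → E = 59,673, U = 7,586, labor force = 67,259.
After the second change, unemployed and labor force both rise by 3,910 → E = 59,673, U = 11,496, labor force = 71,169.
New unemployment rate = 11,496 / 71,169 = 16.15%.
Change = 16.15% − 9.27% = +6.88 percentage points.

The unemployment rate changes by +6.88 percentage points.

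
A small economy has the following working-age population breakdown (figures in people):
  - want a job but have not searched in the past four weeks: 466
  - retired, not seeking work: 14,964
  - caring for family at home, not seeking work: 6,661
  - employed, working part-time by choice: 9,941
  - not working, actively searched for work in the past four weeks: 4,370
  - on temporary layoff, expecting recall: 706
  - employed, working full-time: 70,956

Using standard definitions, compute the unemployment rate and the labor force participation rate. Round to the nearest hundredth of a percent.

Unemployment rate ≈ 5.90%; labor force participation rate ≈ 79.56%.

Employed = 9,941 + 70,956 = 80,897.
Unemployed = 4,370 + 706 = 5,076 (jobless and actively searching, or on temporary layoff).
Labor force = 80,897 + 5,076 = 85,973.
Not in labor force = 466 + 14,964 + 6,661 = 22,091 (those not working and not actively searching are outside the labor force — including those who want a job but have given up searching).
Civilian working-age population = 85,973 + 22,091 = 108,064.
Unemployment rate = 5,076 / 85,973 = 5.90%.
Labor force participation rate = 85,973 / 108,064 = 79.56%.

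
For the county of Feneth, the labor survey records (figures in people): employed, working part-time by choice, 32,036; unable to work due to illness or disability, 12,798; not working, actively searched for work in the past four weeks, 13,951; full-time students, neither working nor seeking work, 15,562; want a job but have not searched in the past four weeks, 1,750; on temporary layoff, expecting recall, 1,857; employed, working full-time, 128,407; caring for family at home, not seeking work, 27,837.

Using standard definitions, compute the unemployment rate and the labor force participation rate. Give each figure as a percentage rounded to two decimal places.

Employed = 32,036 + 128,407 = 160,443.
Unemployed = 13,951 + 1,857 = 15,808 (jobless and actively searching, or on temporary layoff).
Labor force = 160,443 + 15,808 = 176,251.
Not in labor force = 12,798 + 15,562 + 1,750 + 27,837 = 57,947 (those not working and not actively searching are outside the labor force — including those who want a job but have given up searching).
Civilian working-age population = 176,251 + 57,947 = 234,198.
Unemployment rate = 15,808 / 176,251 = 8.97%.
Labor force participation rate = 176,251 / 234,198 = 75.26%.

Unemployment rate ≈ 8.97%; labor force participation rate ≈ 75.26%.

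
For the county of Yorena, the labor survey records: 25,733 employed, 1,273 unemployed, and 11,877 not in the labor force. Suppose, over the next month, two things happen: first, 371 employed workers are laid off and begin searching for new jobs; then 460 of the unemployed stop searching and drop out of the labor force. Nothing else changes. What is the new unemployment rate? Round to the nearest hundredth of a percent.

Initially, labor force = 25,733 + 1,273 = 27,006, so u = 1,273/27,006 = 4.71%.
After the first change, employed falls and unemployed rises by 371; labor force unchanged → E = 25,362, U = 1,644, labor force = 27,006.
After the second change, unemployed and labor force both fall by 460 → E = 25,362, U = 1,184, labor force = 26,546.
New unemployment rate = 1,184 / 26,546 = 4.46%.

New unemployment rate ≈ 4.46%.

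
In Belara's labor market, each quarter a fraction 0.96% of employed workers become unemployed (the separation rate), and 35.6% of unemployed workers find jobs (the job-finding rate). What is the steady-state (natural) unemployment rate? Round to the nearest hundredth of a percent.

At steady state the flows balance: s·E = f·U, so U/(E+U) = s/(s+f).
u* = 0.96 / (0.96 + 35.6) = 0.96 / 36.56 = 2.63%.

Steady-state unemployment rate ≈ 2.63%.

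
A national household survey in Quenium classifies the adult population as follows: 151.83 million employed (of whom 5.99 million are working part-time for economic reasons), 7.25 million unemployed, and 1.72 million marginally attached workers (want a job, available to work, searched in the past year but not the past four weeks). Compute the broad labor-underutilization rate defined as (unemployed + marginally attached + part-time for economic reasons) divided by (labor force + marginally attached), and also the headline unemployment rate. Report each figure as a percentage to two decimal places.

Broad underutilization rate ≈ 9.30%; headline unemployment rate ≈ 4.56%.

Labor force = 151.83 + 7.25 = 159.08 million.
Numerator = 7.25 + 1.72 + 5.99 = 14.96 million.
Denominator = 159.08 + 1.72 = 160.80 million.
Broad rate = 14.96 / 160.80 = 9.30%.
Headline unemployment rate = 7.25 / 159.08 = 4.56%.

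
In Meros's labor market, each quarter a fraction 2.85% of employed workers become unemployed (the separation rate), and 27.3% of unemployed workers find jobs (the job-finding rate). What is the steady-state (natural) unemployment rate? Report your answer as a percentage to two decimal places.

At steady state the flows balance: s·E = f·U, so U/(E+U) = s/(s+f).
u* = 2.85 / (2.85 + 27.3) = 2.85 / 30.15 = 9.45%.

Steady-state unemployment rate ≈ 9.45%.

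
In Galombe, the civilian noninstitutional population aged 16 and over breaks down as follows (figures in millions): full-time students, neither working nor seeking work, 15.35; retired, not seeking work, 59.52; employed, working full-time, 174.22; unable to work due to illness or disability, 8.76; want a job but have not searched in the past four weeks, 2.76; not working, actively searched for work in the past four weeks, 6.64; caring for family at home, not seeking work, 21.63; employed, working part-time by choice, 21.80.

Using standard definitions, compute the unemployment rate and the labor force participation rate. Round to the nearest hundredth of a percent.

Employed = 174.22 + 21.80 = 196.02 million.
Unemployed = 6.64 million.
Labor force = 196.02 + 6.64 = 202.66 million.
Not in labor force = 15.35 + 59.52 + 8.76 + 2.76 + 21.63 = 108.02 million (those not working and not actively searching are outside the labor force — including those who want a job but have given up searching).
Civilian working-age population = 202.66 + 108.02 = 310.68 million.
Unemployment rate = 6.64 / 202.66 = 3.28%.
Labor force participation rate = 202.66 / 310.68 = 65.23%.

Unemployment rate ≈ 3.28%; labor force participation rate ≈ 65.23%.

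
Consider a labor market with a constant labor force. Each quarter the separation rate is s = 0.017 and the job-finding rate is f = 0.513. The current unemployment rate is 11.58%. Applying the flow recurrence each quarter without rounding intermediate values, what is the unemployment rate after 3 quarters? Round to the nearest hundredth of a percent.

Unemployment rate after three quarters ≈ 4.08%.

With a fixed labor force, u_{t+1} = u_t + s·(1−u_t) − f·u_t = u_t·(1−s−f) + s.
Here 1−s−f = 0.470 and s = 0.017.
u_1 = 0.115800 × 0.470 + 0.017 = 0.071426.
u_2 = 0.071426 × 0.470 + 0.017 = 0.050570.
u_3 = 0.050570 × 0.470 + 0.017 = 0.040768.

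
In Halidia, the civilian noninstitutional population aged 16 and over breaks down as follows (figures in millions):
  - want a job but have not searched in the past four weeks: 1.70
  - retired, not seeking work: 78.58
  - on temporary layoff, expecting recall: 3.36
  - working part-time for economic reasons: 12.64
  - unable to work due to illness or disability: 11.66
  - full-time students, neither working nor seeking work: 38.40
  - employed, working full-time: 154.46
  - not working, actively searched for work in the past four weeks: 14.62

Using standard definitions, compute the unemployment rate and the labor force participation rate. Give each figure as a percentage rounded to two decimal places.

Unemployment rate ≈ 9.71%; labor force participation rate ≈ 58.68%.

Employed = 12.64 + 154.46 = 167.10 million (anyone who worked, including part-time for economic reasons, counts as employed).
Unemployed = 3.36 + 14.62 = 17.98 million (jobless and actively searching, or on temporary layoff).
Labor force = 167.10 + 17.98 = 185.08 million.
Not in labor force = 1.70 + 78.58 + 11.66 + 38.40 = 130.34 million (those not working and not actively searching are outside the labor force — including those who want a job but have given up searching).
Civilian working-age population = 185.08 + 130.34 = 315.42 million.
Unemployment rate = 17.98 / 185.08 = 9.71%.
Labor force participation rate = 185.08 / 315.42 = 58.68%.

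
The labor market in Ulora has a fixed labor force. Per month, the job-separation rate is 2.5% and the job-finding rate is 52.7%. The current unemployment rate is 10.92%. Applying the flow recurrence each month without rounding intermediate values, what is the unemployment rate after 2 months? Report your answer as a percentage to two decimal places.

Unemployment rate after two months ≈ 5.81%.

With a fixed labor force, u_{t+1} = u_t + s·(1−u_t) − f·u_t = u_t·(1−s−f) + s.
Here 1−s−f = 0.448 and s = 0.025.
u_1 = 0.109200 × 0.448 + 0.025 = 0.073922.
u_2 = 0.073922 × 0.448 + 0.025 = 0.058117.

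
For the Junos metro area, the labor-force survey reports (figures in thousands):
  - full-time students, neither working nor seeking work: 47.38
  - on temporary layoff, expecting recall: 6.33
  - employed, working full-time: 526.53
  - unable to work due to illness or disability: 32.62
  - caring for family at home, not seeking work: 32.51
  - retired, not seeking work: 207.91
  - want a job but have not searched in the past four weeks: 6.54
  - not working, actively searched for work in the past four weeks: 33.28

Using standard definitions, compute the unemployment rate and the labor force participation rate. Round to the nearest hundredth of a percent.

Unemployment rate ≈ 7.00%; labor force participation rate ≈ 63.39%.

Employed = 526.53 thousand.
Unemployed = 6.33 + 33.28 = 39.61 thousand (jobless and actively searching, or on temporary layoff).
Labor force = 526.53 + 39.61 = 566.14 thousand.
Not in labor force = 47.38 + 32.62 + 32.51 + 207.91 + 6.54 = 326.96 thousand (those not working and not actively searching are outside the labor force — including those who want a job but have given up searching).
Civilian working-age population = 566.14 + 326.96 = 893.10 thousand.
Unemployment rate = 39.61 / 566.14 = 7.00%.
Labor force participation rate = 566.14 / 893.10 = 63.39%.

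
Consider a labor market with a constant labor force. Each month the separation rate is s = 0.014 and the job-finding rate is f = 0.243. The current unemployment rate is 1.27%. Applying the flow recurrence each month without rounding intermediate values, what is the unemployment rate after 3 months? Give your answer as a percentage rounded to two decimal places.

Unemployment rate after three months ≈ 3.73%.

With a fixed labor force, u_{t+1} = u_t + s·(1−u_t) − f·u_t = u_t·(1−s−f) + s.
Here 1−s−f = 0.743 and s = 0.014.
u_1 = 0.012700 × 0.743 + 0.014 = 0.023436.
u_2 = 0.023436 × 0.743 + 0.014 = 0.031413.
u_3 = 0.031413 × 0.743 + 0.014 = 0.037340.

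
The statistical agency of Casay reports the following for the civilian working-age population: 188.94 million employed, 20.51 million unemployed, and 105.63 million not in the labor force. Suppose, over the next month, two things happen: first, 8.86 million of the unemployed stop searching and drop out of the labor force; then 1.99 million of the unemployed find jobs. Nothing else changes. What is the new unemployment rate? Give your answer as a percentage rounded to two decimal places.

Initially, labor force = 188.94 + 20.51 = 209.45 million, so u = 20.51/209.45 = 9.79%.
After the first change, unemployed and labor force both fall by 8.86 → E = 188.94, U = 11.65, labor force = 200.59 million.
After the second change, unemployed falls and employed rises by 1.99; labor force unchanged → E = 190.93, U = 9.66, labor force = 200.59 million.
New unemployment rate = 9.66 / 200.59 = 4.82%.

New unemployment rate ≈ 4.82%.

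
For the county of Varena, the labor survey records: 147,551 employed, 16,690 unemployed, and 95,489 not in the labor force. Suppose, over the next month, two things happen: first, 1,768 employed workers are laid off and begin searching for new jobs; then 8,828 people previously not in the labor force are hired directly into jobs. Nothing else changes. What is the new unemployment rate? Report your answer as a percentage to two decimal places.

Initially, labor force = 147,551 + 16,690 = 164,241, so u = 16,690/164,241 = 10.16%.
After the first change, employed falls and unemployed rises by 1,768; labor force unchanged → E = 145,783, U = 18,458, labor force = 164,241.
After the second change, employed and labor force both rise by 8,828; unemployed unchanged → E = 154,611, U = 18,458, labor force = 173,069.
New unemployment rate = 18,458 / 173,069 = 10.67%.

New unemployment rate ≈ 10.67%.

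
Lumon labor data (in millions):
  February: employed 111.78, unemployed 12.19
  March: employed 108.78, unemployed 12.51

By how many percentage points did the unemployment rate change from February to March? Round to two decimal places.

February: labor force = 111.78 + 12.19 = 123.97; u = 12.19/123.97 = 9.83%.
March: labor force = 108.78 + 12.51 = 121.29; u = 12.51/121.29 = 10.31%.
Change = 10.31% − 9.83% = +0.48 pp.

The unemployment rate changed by +0.48 percentage points.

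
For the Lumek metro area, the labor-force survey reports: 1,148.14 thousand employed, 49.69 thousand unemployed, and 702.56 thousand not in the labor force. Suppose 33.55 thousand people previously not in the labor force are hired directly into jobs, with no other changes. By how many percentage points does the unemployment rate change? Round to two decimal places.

Initially, labor force = 1,148.14 + 49.69 = 1,197.83 thousand, so u = 49.69/1,197.83 = 4.15%.
After the change, employed and labor force both rise by 33.55; unemployed unchanged → E = 1,181.69, U = 49.69, labor force = 1,231.38 thousand.
New unemployment rate = 49.69 / 1,231.38 = 4.04%.
Change = 4.04% − 4.15% = −0.11 percentage points.

The unemployment rate changes by −0.11 percentage points.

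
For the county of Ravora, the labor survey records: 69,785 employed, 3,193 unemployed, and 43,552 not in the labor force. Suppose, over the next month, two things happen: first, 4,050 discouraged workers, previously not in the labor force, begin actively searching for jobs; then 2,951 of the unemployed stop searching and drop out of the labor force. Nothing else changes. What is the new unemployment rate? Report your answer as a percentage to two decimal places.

New unemployment rate ≈ 5.79%.

Initially, labor force = 69,785 + 3,193 = 72,978, so u = 3,193/72,978 = 4.38%.
After the first change, unemployed and labor force both rise by 4,050 → E = 69,785, U = 7,243, labor force = 77,028.
After the second change, unemployed and labor force both fall by 2,951 → E = 69,785, U = 4,292, labor force = 74,077.
New unemployment rate = 4,292 / 74,077 = 5.79%.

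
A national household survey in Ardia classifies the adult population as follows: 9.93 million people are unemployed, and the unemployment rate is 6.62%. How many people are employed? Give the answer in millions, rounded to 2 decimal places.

About 140.07 million are employed.

Labor force = U / u = 9.93 / 0.0662 ≈ 150.00 million.
Employed = labor force − unemployed = 150.00 − 9.93 = 140.07 million.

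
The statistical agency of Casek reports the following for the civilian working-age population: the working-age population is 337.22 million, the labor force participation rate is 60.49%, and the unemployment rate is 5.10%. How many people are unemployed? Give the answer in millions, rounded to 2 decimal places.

Labor force = 0.6049 × 337.22 = 203.98 million.
Unemployed = 0.0510 × 203.98 ≈ 10.40 million.

About 10.40 million are unemployed.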